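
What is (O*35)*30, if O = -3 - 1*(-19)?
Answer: 16800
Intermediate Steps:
O = 16 (O = -3 + 19 = 16)
(O*35)*30 = (16*35)*30 = 560*30 = 16800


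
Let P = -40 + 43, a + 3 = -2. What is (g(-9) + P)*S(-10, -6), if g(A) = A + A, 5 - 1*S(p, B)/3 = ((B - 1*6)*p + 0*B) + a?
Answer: 4950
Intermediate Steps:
a = -5 (a = -3 - 2 = -5)
S(p, B) = 30 - 3*p*(-6 + B) (S(p, B) = 15 - 3*(((B - 1*6)*p + 0*B) - 5) = 15 - 3*(((B - 6)*p + 0) - 5) = 15 - 3*(((-6 + B)*p + 0) - 5) = 15 - 3*((p*(-6 + B) + 0) - 5) = 15 - 3*(p*(-6 + B) - 5) = 15 - 3*(-5 + p*(-6 + B)) = 15 + (15 - 3*p*(-6 + B)) = 30 - 3*p*(-6 + B))
P = 3
g(A) = 2*A
(g(-9) + P)*S(-10, -6) = (2*(-9) + 3)*(30 + 18*(-10) - 3*(-6)*(-10)) = (-18 + 3)*(30 - 180 - 180) = -15*(-330) = 4950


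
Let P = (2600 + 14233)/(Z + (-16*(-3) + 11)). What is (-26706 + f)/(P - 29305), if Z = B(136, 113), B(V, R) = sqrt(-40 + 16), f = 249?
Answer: 1345614634623/1476054753422 - 445350681*I*sqrt(6)/1476054753422 ≈ 0.91163 - 0.00073905*I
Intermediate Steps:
B(V, R) = 2*I*sqrt(6) (B(V, R) = sqrt(-24) = 2*I*sqrt(6))
Z = 2*I*sqrt(6) ≈ 4.899*I
P = 16833/(59 + 2*I*sqrt(6)) (P = (2600 + 14233)/(2*I*sqrt(6) + (-16*(-3) + 11)) = 16833/(2*I*sqrt(6) + (48 + 11)) = 16833/(2*I*sqrt(6) + 59) = 16833/(59 + 2*I*sqrt(6)) ≈ 283.35 - 23.528*I)
(-26706 + f)/(P - 29305) = (-26706 + 249)/((993147/3505 - 33666*I*sqrt(6)/3505) - 29305) = -26457/(-101720878/3505 - 33666*I*sqrt(6)/3505)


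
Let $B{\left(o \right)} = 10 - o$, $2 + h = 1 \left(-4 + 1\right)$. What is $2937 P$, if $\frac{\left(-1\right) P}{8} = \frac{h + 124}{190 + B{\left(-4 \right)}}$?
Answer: $-13706$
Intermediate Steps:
$h = -5$ ($h = -2 + 1 \left(-4 + 1\right) = -2 + 1 \left(-3\right) = -2 - 3 = -5$)
$P = - \frac{14}{3}$ ($P = - 8 \frac{-5 + 124}{190 + \left(10 - -4\right)} = - 8 \frac{119}{190 + \left(10 + 4\right)} = - 8 \frac{119}{190 + 14} = - 8 \cdot \frac{119}{204} = - 8 \cdot 119 \cdot \frac{1}{204} = \left(-8\right) \frac{7}{12} = - \frac{14}{3} \approx -4.6667$)
$2937 P = 2937 \left(- \frac{14}{3}\right) = -13706$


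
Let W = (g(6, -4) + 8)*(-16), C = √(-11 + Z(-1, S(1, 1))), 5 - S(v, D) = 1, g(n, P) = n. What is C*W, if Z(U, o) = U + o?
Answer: -448*I*√2 ≈ -633.57*I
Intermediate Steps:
S(v, D) = 4 (S(v, D) = 5 - 1*1 = 5 - 1 = 4)
C = 2*I*√2 (C = √(-11 + (-1 + 4)) = √(-11 + 3) = √(-8) = 2*I*√2 ≈ 2.8284*I)
W = -224 (W = (6 + 8)*(-16) = 14*(-16) = -224)
C*W = (2*I*√2)*(-224) = -448*I*√2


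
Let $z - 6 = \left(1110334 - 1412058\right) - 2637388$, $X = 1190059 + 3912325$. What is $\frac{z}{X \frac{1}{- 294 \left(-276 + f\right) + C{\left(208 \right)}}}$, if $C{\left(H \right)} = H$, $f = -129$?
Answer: $- \frac{87642671367}{1275596} \approx -68707.0$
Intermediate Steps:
$X = 5102384$
$z = -2939106$ ($z = 6 + \left(\left(1110334 - 1412058\right) - 2637388\right) = 6 - 2939112 = -2939106$)
$\frac{z}{X \frac{1}{- 294 \left(-276 + f\right) + C{\left(208 \right)}}} = - \frac{2939106}{5102384 \frac{1}{- 294 \left(-276 - 129\right) + 208}} = - \frac{2939106}{5102384 \frac{1}{\left(-294\right) \left(-405\right) + 208}} = - \frac{2939106}{5102384 \frac{1}{119070 + 208}} = - \frac{2939106}{5102384 \cdot \frac{1}{119278}} = - \frac{2939106}{\frac{2551192}{59639}} = \left(-2939106\right) \frac{59639}{2551192} = - \frac{87642671367}{1275596}$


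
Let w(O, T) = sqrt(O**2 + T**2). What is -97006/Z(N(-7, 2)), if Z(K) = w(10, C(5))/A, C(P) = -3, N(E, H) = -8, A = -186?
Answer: 18043116*sqrt(109)/109 ≈ 1.7282e+6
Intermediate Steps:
Z(K) = -sqrt(109)/186 (Z(K) = sqrt(10**2 + (-3)**2)/(-186) = sqrt(100 + 9)*(-1/186) = sqrt(109)*(-1/186) = -sqrt(109)/186)
-97006/Z(N(-7, 2)) = -97006*(-186*sqrt(109)/109) = -(-18043116)*sqrt(109)/109 = 18043116*sqrt(109)/109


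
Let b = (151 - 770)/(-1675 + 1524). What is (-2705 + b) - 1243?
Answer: -595529/151 ≈ -3943.9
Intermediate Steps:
b = 619/151 (b = -619/(-151) = -619*(-1/151) = 619/151 ≈ 4.0993)
(-2705 + b) - 1243 = (-2705 + 619/151) - 1243 = -407836/151 - 1243 = -595529/151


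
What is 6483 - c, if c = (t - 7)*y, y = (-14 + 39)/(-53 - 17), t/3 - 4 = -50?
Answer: 90037/14 ≈ 6431.2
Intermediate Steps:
t = -138 (t = 12 + 3*(-50) = 12 - 150 = -138)
y = -5/14 (y = 25/(-70) = 25*(-1/70) = -5/14 ≈ -0.35714)
c = 725/14 (c = (-138 - 7)*(-5/14) = -145*(-5/14) = 725/14 ≈ 51.786)
6483 - c = 6483 - 1*725/14 = 6483 - 725/14 = 90037/14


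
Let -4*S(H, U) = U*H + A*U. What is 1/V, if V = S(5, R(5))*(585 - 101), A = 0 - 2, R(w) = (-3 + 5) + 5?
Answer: -1/2541 ≈ -0.00039355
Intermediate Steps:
R(w) = 7 (R(w) = 2 + 5 = 7)
A = -2
S(H, U) = U/2 - H*U/4 (S(H, U) = -(U*H - 2*U)/4 = -(H*U - 2*U)/4 = -(-2*U + H*U)/4 = U/2 - H*U/4)
V = -2541 (V = ((1/4)*7*(2 - 1*5))*(585 - 101) = ((1/4)*7*(2 - 5))*484 = ((1/4)*7*(-3))*484 = -21/4*484 = -2541)
1/V = 1/(-2541) = -1/2541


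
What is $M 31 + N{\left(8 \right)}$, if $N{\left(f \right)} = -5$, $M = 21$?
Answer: $646$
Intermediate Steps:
$M 31 + N{\left(8 \right)} = 21 \cdot 31 - 5 = 651 - 5 = 646$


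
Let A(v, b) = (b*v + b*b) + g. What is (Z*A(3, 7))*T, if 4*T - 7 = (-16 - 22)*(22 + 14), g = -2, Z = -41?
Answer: 948617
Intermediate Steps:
T = -1361/4 (T = 7/4 + ((-16 - 22)*(22 + 14))/4 = 7/4 + (-38*36)/4 = 7/4 + (¼)*(-1368) = 7/4 - 342 = -1361/4 ≈ -340.25)
A(v, b) = -2 + b² + b*v (A(v, b) = (b*v + b*b) - 2 = (b*v + b²) - 2 = (b² + b*v) - 2 = -2 + b² + b*v)
(Z*A(3, 7))*T = -41*(-2 + 7² + 7*3)*(-1361/4) = -41*(-2 + 49 + 21)*(-1361/4) = -41*68*(-1361/4) = -2788*(-1361/4) = 948617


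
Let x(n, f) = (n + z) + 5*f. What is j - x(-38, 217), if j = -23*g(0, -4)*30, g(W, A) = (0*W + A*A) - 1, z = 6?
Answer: -11403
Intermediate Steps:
g(W, A) = -1 + A² (g(W, A) = (0 + A²) - 1 = A² - 1 = -1 + A²)
x(n, f) = 6 + n + 5*f (x(n, f) = (n + 6) + 5*f = (6 + n) + 5*f = 6 + n + 5*f)
j = -10350 (j = -23*(-1 + (-4)²)*30 = -23*(-1 + 16)*30 = -23*15*30 = -345*30 = -10350)
j - x(-38, 217) = -10350 - (6 - 38 + 5*217) = -10350 - (6 - 38 + 1085) = -10350 - 1*1053 = -10350 - 1053 = -11403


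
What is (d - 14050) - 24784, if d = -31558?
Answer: -70392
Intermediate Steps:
(d - 14050) - 24784 = (-31558 - 14050) - 24784 = -45608 - 24784 = -70392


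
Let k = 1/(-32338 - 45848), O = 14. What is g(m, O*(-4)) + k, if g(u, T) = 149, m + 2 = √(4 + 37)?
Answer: 11649713/78186 ≈ 149.00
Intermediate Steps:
k = -1/78186 (k = 1/(-78186) = -1/78186 ≈ -1.2790e-5)
m = -2 + √41 (m = -2 + √(4 + 37) = -2 + √41 ≈ 4.4031)
g(m, O*(-4)) + k = 149 - 1/78186 = 11649713/78186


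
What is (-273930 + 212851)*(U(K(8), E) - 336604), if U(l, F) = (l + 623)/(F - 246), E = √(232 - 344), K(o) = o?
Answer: 623243474819251/30314 + 38540849*I*√7/15157 ≈ 2.056e+10 + 6727.6*I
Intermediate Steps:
E = 4*I*√7 (E = √(-112) = 4*I*√7 ≈ 10.583*I)
U(l, F) = (623 + l)/(-246 + F)
(-273930 + 212851)*(U(K(8), E) - 336604) = (-273930 + 212851)*((623 + 8)/(-246 + 4*I*√7) - 336604) = -61079*(631/(-246 + 4*I*√7) - 336604) = -61079*(-336604 + 631/(-246 + 4*I*√7)) = 20559435716 - 38540849/(-246 + 4*I*√7)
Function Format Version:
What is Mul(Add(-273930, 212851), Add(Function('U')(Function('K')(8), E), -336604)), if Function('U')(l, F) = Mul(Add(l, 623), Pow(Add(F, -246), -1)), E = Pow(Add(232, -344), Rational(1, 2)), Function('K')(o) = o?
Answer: Add(Rational(623243474819251, 30314), Mul(Rational(38540849, 15157), I, Pow(7, Rational(1, 2)))) ≈ Add(2.0560e+10, Mul(6727.6, I))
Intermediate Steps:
E = Mul(4, I, Pow(7, Rational(1, 2))) (E = Pow(-112, Rational(1, 2)) = Mul(4, I, Pow(7, Rational(1, 2))) ≈ Mul(10.583, I))
Function('U')(l, F) = Mul(Pow(Add(-246, F), -1), Add(623, l)) (Function('U')(l, F) = Mul(Add(623, l), Pow(Add(-246, F), -1)) = Mul(Pow(Add(-246, F), -1), Add(623, l)))
Mul(Add(-273930, 212851), Add(Function('U')(Function('K')(8), E), -336604)) = Mul(Add(-273930, 212851), Add(Mul(Pow(Add(-246, Mul(4, I, Pow(7, Rational(1, 2)))), -1), Add(623, 8)), -336604)) = Mul(-61079, Add(Mul(Pow(Add(-246, Mul(4, I, Pow(7, Rational(1, 2)))), -1), 631), -336604)) = Mul(-61079, Add(Mul(631, Pow(Add(-246, Mul(4, I, Pow(7, Rational(1, 2)))), -1)), -336604)) = Mul(-61079, Add(-336604, Mul(631, Pow(Add(-246, Mul(4, I, Pow(7, Rational(1, 2)))), -1)))) = Add(20559435716, Mul(-38540849, Pow(Add(-246, Mul(4, I, Pow(7, Rational(1, 2)))), -1)))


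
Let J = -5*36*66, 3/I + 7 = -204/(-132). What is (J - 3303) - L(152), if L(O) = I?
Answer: -303649/20 ≈ -15182.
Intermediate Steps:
I = -11/20 (I = 3/(-7 - 204/(-132)) = 3/(-7 - 204*(-1/132)) = 3/(-7 + 17/11) = 3/(-60/11) = 3*(-11/60) = -11/20 ≈ -0.55000)
L(O) = -11/20
J = -11880 (J = -180*66 = -11880)
(J - 3303) - L(152) = (-11880 - 3303) - 1*(-11/20) = -15183 + 11/20 = -303649/20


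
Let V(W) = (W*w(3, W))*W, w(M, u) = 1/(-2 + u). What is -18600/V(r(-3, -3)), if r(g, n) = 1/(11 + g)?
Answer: 2232000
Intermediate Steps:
V(W) = W²/(-2 + W) (V(W) = (W/(-2 + W))*W = W²/(-2 + W))
-18600/V(r(-3, -3)) = -18600*(11 - 3)²*(-2 + 1/(11 - 3)) = -18600/((1/8)²/(-2 + 1/8)) = -18600/((⅛)²/(-2 + ⅛)) = -18600/(1/(64*(-15/8))) = -18600/((1/64)*(-8/15)) = -18600/(-1/120) = -18600*(-120) = 2232000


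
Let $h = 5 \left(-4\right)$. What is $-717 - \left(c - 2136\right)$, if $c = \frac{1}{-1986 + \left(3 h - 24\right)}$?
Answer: $\frac{2937331}{2070} \approx 1419.0$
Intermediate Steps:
$h = -20$
$c = - \frac{1}{2070}$ ($c = \frac{1}{-1986 + \left(3 \left(-20\right) - 24\right)} = \frac{1}{-1986 - 84} = \frac{1}{-2070} = - \frac{1}{2070} \approx -0.00048309$)
$-717 - \left(c - 2136\right) = -717 - \left(- \frac{1}{2070} - 2136\right) = -717 - - \frac{4421521}{2070} = -717 + \frac{4421521}{2070} = \frac{2937331}{2070}$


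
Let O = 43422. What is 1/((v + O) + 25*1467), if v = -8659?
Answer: 1/71438 ≈ 1.3998e-5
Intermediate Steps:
1/((v + O) + 25*1467) = 1/((-8659 + 43422) + 25*1467) = 1/(34763 + 36675) = 1/71438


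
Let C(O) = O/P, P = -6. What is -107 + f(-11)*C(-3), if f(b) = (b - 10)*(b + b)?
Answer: 124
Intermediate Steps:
C(O) = -O/6 (C(O) = O/(-6) = O*(-1/6) = -O/6)
f(b) = 2*b*(-10 + b) (f(b) = (-10 + b)*(2*b) = 2*b*(-10 + b))
-107 + f(-11)*C(-3) = -107 + (2*(-11)*(-10 - 11))*(-1/6*(-3)) = -107 + (2*(-11)*(-21))*(1/2) = -107 + 462*(1/2) = -107 + 231 = 124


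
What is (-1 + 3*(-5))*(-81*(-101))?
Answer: -130896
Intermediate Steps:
(-1 + 3*(-5))*(-81*(-101)) = (-1 - 15)*8181 = -16*8181 = -130896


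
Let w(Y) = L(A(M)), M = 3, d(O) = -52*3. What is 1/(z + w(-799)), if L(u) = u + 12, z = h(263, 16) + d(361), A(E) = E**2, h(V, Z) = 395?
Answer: 1/260 ≈ 0.0038462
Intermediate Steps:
d(O) = -156
z = 239 (z = 395 - 156 = 239)
L(u) = 12 + u
w(Y) = 21 (w(Y) = 12 + 3**2 = 12 + 9 = 21)
1/(z + w(-799)) = 1/(239 + 21) = 1/260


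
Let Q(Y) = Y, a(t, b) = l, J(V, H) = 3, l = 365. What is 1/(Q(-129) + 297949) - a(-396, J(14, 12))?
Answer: -108704299/297820 ≈ -365.00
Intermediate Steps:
a(t, b) = 365
1/(Q(-129) + 297949) - a(-396, J(14, 12)) = 1/(-129 + 297949) - 1*365 = 1/297820 - 365 = -108704299/297820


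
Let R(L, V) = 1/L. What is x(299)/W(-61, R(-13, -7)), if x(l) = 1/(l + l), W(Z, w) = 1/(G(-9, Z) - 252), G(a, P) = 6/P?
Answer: -7689/18239 ≈ -0.42157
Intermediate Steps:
W(Z, w) = 1/(-252 + 6/Z) (W(Z, w) = 1/(6/Z - 252) = 1/(-252 + 6/Z))
x(l) = 1/(2*l)
x(299)/W(-61, R(-13, -7)) = ((1/2)/299)/((-1*(-61)/(-6 + 252*(-61)))) = ((1/2)*(1/299))/((-1*(-61)/(-6 - 15372))) = 1/(598*((-1*(-61)/(-15378)))) = 1/(598*((-1*(-61)*(-1/15378)))) = 1/(598*(-61/15378)) = (1/598)*(-15378/61) = -7689/18239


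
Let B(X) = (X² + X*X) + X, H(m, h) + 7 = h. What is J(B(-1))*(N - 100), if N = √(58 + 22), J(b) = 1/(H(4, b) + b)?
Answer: 20 - 4*√5/5 ≈ 18.211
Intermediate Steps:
H(m, h) = -7 + h
B(X) = X + 2*X² (B(X) = (X² + X²) + X = 2*X² + X = X + 2*X²)
J(b) = 1/(-7 + 2*b) (J(b) = 1/((-7 + b) + b) = 1/(-7 + 2*b))
N = 4*√5 (N = √80 = 4*√5 ≈ 8.9443)
J(B(-1))*(N - 100) = (4*√5 - 100)/(-7 + 2*(-(1 + 2*(-1)))) = (-100 + 4*√5)/(-7 + 2*(-(1 - 2))) = (-100 + 4*√5)/(-7 + 2*(-1*(-1))) = (-100 + 4*√5)/(-7 + 2*1) = (-100 + 4*√5)/(-7 + 2) = (-100 + 4*√5)/(-5) = -(-100 + 4*√5)/5 = 20 - 4*√5/5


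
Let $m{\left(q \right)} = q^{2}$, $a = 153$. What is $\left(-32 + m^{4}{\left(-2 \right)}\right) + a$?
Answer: $377$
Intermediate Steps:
$\left(-32 + m^{4}{\left(-2 \right)}\right) + a = \left(-32 + \left(\left(-2\right)^{2}\right)^{4}\right) + 153 = \left(-32 + 4^{4}\right) + 153 = \left(-32 + 256\right) + 153 = 224 + 153 = 377$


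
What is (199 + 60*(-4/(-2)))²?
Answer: 101761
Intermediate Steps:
(199 + 60*(-4/(-2)))² = (199 + 60*(-4*(-½)))² = (199 + 60*2)² = (199 + 120)² = 319² = 101761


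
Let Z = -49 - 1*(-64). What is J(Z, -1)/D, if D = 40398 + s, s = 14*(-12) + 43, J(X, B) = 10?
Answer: 10/40273 ≈ 0.00024831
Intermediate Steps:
Z = 15 (Z = -49 + 64 = 15)
s = -125 (s = -168 + 43 = -125)
D = 40273 (D = 40398 - 125 = 40273)
J(Z, -1)/D = 10/40273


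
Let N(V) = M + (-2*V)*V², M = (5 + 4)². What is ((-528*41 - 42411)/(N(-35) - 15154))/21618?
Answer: -21353/509298462 ≈ -4.1926e-5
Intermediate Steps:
M = 81 (M = 9² = 81)
N(V) = 81 - 2*V³ (N(V) = 81 + (-2*V)*V² = 81 - 2*V³)
((-528*41 - 42411)/(N(-35) - 15154))/21618 = ((-528*41 - 42411)/((81 - 2*(-35)³) - 15154))/21618 = ((-21648 - 42411)/((81 - 2*(-42875)) - 15154))*(1/21618) = -64059/((81 + 85750) - 15154)*(1/21618) = -64059/(85831 - 15154)*(1/21618) = -64059/70677*(1/21618) = -64059*1/70677*(1/21618) = -21353/23559*1/21618 = -21353/509298462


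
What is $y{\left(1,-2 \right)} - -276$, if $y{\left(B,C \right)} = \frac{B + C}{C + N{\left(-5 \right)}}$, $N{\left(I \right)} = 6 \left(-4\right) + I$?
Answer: $\frac{8557}{31} \approx 276.03$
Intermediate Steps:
$N{\left(I \right)} = -24 + I$
$y{\left(B,C \right)} = \frac{B + C}{-29 + C}$ ($y{\left(B,C \right)} = \frac{B + C}{C - 29} = \frac{B + C}{-29 + C}$)
$y{\left(1,-2 \right)} - -276 = \frac{1 - 2}{-29 - 2} - -276 = \frac{1}{-31} \left(-1\right) + 276 = \left(- \frac{1}{31}\right) \left(-1\right) + 276 = \frac{1}{31} + 276 = \frac{8557}{31}$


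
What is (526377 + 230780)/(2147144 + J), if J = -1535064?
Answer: 757157/612080 ≈ 1.2370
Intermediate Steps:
(526377 + 230780)/(2147144 + J) = (526377 + 230780)/(2147144 - 1535064) = 757157/612080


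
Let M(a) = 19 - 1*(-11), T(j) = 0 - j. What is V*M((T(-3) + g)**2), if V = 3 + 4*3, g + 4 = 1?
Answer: 450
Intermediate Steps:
T(j) = -j
g = -3 (g = -4 + 1 = -3)
V = 15 (V = 3 + 12 = 15)
M(a) = 30 (M(a) = 19 + 11 = 30)
V*M((T(-3) + g)**2) = 15*30 = 450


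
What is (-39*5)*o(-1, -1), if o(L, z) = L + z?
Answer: 390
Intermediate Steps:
(-39*5)*o(-1, -1) = (-39*5)*(-1 - 1) = -195*(-2) = 390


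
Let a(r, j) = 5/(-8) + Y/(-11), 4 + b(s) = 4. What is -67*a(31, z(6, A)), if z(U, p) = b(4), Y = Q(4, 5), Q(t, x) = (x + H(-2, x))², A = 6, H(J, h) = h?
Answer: 57285/88 ≈ 650.97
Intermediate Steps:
Q(t, x) = 4*x² (Q(t, x) = (x + x)² = (2*x)² = 4*x²)
b(s) = 0 (b(s) = -4 + 4 = 0)
Y = 100 (Y = 4*5² = 4*25 = 100)
z(U, p) = 0
a(r, j) = -855/88 (a(r, j) = 5/(-8) + 100/(-11) = 5*(-⅛) + 100*(-1/11) = -5/8 - 100/11 = -855/88)
-67*a(31, z(6, A)) = -67*(-855/88) = 57285/88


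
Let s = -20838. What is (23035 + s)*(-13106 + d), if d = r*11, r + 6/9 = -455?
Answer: -119417935/3 ≈ -3.9806e+7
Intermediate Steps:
r = -1367/3 (r = -⅔ - 455 = -1367/3 ≈ -455.67)
d = -15037/3 (d = -1367/3*11 = -15037/3 ≈ -5012.3)
(23035 + s)*(-13106 + d) = (23035 - 20838)*(-13106 - 15037/3) = 2197*(-54355/3) = -119417935/3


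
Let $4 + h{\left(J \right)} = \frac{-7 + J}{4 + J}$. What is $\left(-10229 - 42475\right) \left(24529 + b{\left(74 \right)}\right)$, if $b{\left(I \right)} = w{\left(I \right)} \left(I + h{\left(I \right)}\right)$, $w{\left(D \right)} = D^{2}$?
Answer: $- \frac{282661337376}{13} \approx -2.1743 \cdot 10^{10}$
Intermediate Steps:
$h{\left(J \right)} = -4 + \frac{-7 + J}{4 + J}$
$b{\left(I \right)} = I^{2} \left(I + \frac{-23 - 3 I}{4 + I}\right)$
$\left(-10229 - 42475\right) \left(24529 + b{\left(74 \right)}\right) = \left(-10229 - 42475\right) \left(24529 + \frac{74^{2} \left(-23 + 74 + 74^{2}\right)}{4 + 74}\right) = - 52704 \left(24529 + \frac{5476 \left(-23 + 74 + 5476\right)}{78}\right) = - 52704 \left(24529 + 5476 \cdot \frac{1}{78} \cdot 5527\right) = - 52704 \left(24529 + \frac{15132926}{39}\right) = \left(-52704\right) \frac{16089557}{39} = - \frac{282661337376}{13}$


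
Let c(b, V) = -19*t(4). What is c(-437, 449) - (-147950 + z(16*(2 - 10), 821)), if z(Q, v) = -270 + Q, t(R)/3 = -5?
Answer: 148633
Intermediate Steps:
t(R) = -15 (t(R) = 3*(-5) = -15)
c(b, V) = 285 (c(b, V) = -19*(-15) = 285)
c(-437, 449) - (-147950 + z(16*(2 - 10), 821)) = 285 - (-147950 + (-270 + 16*(2 - 10))) = 285 - (-147950 + (-270 + 16*(-8))) = 285 - (-147950 + (-270 - 128)) = 285 - (-147950 - 398) = 285 - 1*(-148348) = 285 + 148348 = 148633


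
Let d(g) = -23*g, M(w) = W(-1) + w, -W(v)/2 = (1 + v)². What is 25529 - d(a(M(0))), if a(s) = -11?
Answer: 25276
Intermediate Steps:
W(v) = -2*(1 + v)²
M(w) = w (M(w) = -2*(1 - 1)² + w = -2*0² + w = -2*0 + w = 0 + w = w)
25529 - d(a(M(0))) = 25529 - (-23)*(-11) = 25529 - 1*253 = 25529 - 253 = 25276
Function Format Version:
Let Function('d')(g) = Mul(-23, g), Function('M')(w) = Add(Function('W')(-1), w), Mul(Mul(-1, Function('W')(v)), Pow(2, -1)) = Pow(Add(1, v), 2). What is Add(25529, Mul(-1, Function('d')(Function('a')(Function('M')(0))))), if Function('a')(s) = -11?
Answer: 25276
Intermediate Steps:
Function('W')(v) = Mul(-2, Pow(Add(1, v), 2))
Function('M')(w) = w (Function('M')(w) = Add(Mul(-2, Pow(Add(1, -1), 2)), w) = Add(Mul(-2, Pow(0, 2)), w) = Add(Mul(-2, 0), w) = Add(0, w) = w)
Add(25529, Mul(-1, Function('d')(Function('a')(Function('M')(0))))) = Add(25529, Mul(-1, Mul(-23, -11))) = Add(25529, Mul(-1, 253)) = Add(25529, -253) = 25276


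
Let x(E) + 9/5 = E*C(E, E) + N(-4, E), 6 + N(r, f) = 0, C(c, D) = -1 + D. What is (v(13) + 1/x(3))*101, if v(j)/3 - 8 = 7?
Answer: 40400/9 ≈ 4488.9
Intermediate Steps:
v(j) = 45 (v(j) = 24 + 3*7 = 24 + 21 = 45)
N(r, f) = -6 (N(r, f) = -6 + 0 = -6)
x(E) = -39/5 + E*(-1 + E) (x(E) = -9/5 + (E*(-1 + E) - 6) = -9/5 + (-6 + E*(-1 + E)) = -39/5 + E*(-1 + E))
(v(13) + 1/x(3))*101 = (45 + 1/(-39/5 + 3² - 1*3))*101 = (45 + 1/(-39/5 + 9 - 3))*101 = (45 + 1/(-9/5))*101 = (45 - 5/9)*101 = (400/9)*101 = 40400/9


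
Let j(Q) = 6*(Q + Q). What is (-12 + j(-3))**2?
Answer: 2304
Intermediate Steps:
j(Q) = 12*Q (j(Q) = 6*(2*Q) = 12*Q)
(-12 + j(-3))**2 = (-12 + 12*(-3))**2 = (-12 - 36)**2 = (-48)**2 = 2304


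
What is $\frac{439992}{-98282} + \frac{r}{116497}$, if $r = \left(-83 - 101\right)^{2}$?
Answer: $- \frac{23965156316}{5724779077} \approx -4.1862$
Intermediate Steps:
$r = 33856$ ($r = \left(-83 - 101\right)^{2} = \left(-184\right)^{2} = 33856$)
$\frac{439992}{-98282} + \frac{r}{116497} = \frac{439992}{-98282} + \frac{33856}{116497} = 439992 \left(- \frac{1}{98282}\right) + 33856 \cdot \frac{1}{116497} = - \frac{219996}{49141} + \frac{33856}{116497} = - \frac{23965156316}{5724779077}$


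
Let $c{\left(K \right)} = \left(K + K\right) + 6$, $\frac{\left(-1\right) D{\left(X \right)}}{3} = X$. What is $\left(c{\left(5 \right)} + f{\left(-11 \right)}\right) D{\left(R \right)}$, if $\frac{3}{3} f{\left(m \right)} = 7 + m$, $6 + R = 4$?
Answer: $72$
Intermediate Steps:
$R = -2$ ($R = -6 + 4 = -2$)
$D{\left(X \right)} = - 3 X$
$c{\left(K \right)} = 6 + 2 K$ ($c{\left(K \right)} = 2 K + 6 = 6 + 2 K$)
$f{\left(m \right)} = 7 + m$
$\left(c{\left(5 \right)} + f{\left(-11 \right)}\right) D{\left(R \right)} = \left(\left(6 + 2 \cdot 5\right) + \left(7 - 11\right)\right) \left(\left(-3\right) \left(-2\right)\right) = \left(\left(6 + 10\right) - 4\right) 6 = \left(16 - 4\right) 6 = 12 \cdot 6 = 72$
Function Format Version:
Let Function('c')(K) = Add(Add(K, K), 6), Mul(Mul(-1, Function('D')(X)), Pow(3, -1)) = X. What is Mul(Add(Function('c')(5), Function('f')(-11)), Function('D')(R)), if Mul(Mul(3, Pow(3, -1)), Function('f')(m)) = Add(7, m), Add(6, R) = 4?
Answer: 72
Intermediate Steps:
R = -2 (R = Add(-6, 4) = -2)
Function('D')(X) = Mul(-3, X)
Function('c')(K) = Add(6, Mul(2, K)) (Function('c')(K) = Add(Mul(2, K), 6) = Add(6, Mul(2, K)))
Function('f')(m) = Add(7, m)
Mul(Add(Function('c')(5), Function('f')(-11)), Function('D')(R)) = Mul(Add(Add(6, Mul(2, 5)), Add(7, -11)), Mul(-3, -2)) = Mul(Add(Add(6, 10), -4), 6) = Mul(Add(16, -4), 6) = Mul(12, 6) = 72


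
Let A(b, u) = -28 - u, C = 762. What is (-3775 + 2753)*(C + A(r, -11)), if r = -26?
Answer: -761390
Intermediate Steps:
(-3775 + 2753)*(C + A(r, -11)) = (-3775 + 2753)*(762 + (-28 - 1*(-11))) = -1022*(762 + (-28 + 11)) = -1022*(762 - 17) = -1022*745 = -761390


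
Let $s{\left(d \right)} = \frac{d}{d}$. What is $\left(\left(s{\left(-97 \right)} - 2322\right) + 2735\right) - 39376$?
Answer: $-38962$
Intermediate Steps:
$s{\left(d \right)} = 1$
$\left(\left(s{\left(-97 \right)} - 2322\right) + 2735\right) - 39376 = \left(\left(1 - 2322\right) + 2735\right) - 39376 = \left(-2321 + 2735\right) - 39376 = 414 - 39376 = -38962$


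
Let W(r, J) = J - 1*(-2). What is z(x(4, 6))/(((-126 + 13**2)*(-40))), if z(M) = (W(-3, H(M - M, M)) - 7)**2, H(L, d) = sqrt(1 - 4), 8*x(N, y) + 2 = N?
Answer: -11/860 + I*sqrt(3)/172 ≈ -0.012791 + 0.01007*I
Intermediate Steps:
x(N, y) = -1/4 + N/8
H(L, d) = I*sqrt(3) (H(L, d) = sqrt(-3) = I*sqrt(3))
W(r, J) = 2 + J (W(r, J) = J + 2 = 2 + J)
z(M) = (-5 + I*sqrt(3))**2 (z(M) = ((2 + I*sqrt(3)) - 7)**2 = (-5 + I*sqrt(3))**2)
z(x(4, 6))/(((-126 + 13**2)*(-40))) = (5 - I*sqrt(3))**2/(((-126 + 13**2)*(-40))) = (5 - I*sqrt(3))**2/(((-126 + 169)*(-40))) = (5 - I*sqrt(3))**2/((43*(-40))) = (5 - I*sqrt(3))**2/(-1720) = (5 - I*sqrt(3))**2*(-1/1720) = -(5 - I*sqrt(3))**2/1720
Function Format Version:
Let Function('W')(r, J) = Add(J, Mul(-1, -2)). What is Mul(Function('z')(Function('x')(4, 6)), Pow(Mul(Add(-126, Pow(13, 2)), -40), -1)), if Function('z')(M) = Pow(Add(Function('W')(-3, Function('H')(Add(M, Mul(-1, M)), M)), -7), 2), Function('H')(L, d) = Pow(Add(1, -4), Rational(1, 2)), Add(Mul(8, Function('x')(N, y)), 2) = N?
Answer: Add(Rational(-11, 860), Mul(Rational(1, 172), I, Pow(3, Rational(1, 2)))) ≈ Add(-0.012791, Mul(0.010070, I))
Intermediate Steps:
Function('x')(N, y) = Add(Rational(-1, 4), Mul(Rational(1, 8), N))
Function('H')(L, d) = Mul(I, Pow(3, Rational(1, 2))) (Function('H')(L, d) = Pow(-3, Rational(1, 2)) = Mul(I, Pow(3, Rational(1, 2))))
Function('W')(r, J) = Add(2, J) (Function('W')(r, J) = Add(J, 2) = Add(2, J))
Function('z')(M) = Pow(Add(-5, Mul(I, Pow(3, Rational(1, 2)))), 2) (Function('z')(M) = Pow(Add(Add(2, Mul(I, Pow(3, Rational(1, 2)))), -7), 2) = Pow(Add(-5, Mul(I, Pow(3, Rational(1, 2)))), 2))
Mul(Function('z')(Function('x')(4, 6)), Pow(Mul(Add(-126, Pow(13, 2)), -40), -1)) = Mul(Pow(Add(5, Mul(-1, I, Pow(3, Rational(1, 2)))), 2), Pow(Mul(Add(-126, Pow(13, 2)), -40), -1)) = Mul(Pow(Add(5, Mul(-1, I, Pow(3, Rational(1, 2)))), 2), Pow(Mul(Add(-126, 169), -40), -1)) = Mul(Pow(Add(5, Mul(-1, I, Pow(3, Rational(1, 2)))), 2), Pow(Mul(43, -40), -1)) = Mul(Pow(Add(5, Mul(-1, I, Pow(3, Rational(1, 2)))), 2), Pow(-1720, -1)) = Mul(Pow(Add(5, Mul(-1, I, Pow(3, Rational(1, 2)))), 2), Rational(-1, 1720)) = Mul(Rational(-1, 1720), Pow(Add(5, Mul(-1, I, Pow(3, Rational(1, 2)))), 2))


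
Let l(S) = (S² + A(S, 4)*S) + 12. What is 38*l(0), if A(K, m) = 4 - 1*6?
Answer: 456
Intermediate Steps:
A(K, m) = -2 (A(K, m) = 4 - 6 = -2)
l(S) = 12 + S² - 2*S (l(S) = (S² - 2*S) + 12 = 12 + S² - 2*S)
38*l(0) = 38*(12 + 0² - 2*0) = 38*(12 + 0 + 0) = 38*12 = 456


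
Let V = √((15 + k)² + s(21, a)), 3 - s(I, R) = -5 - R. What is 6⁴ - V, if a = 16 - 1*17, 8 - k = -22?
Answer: 1296 - 4*√127 ≈ 1250.9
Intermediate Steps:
k = 30 (k = 8 - 1*(-22) = 8 + 22 = 30)
a = -1 (a = 16 - 17 = -1)
s(I, R) = 8 + R (s(I, R) = 3 - (-5 - R) = 3 + (5 + R) = 8 + R)
V = 4*√127 (V = √((15 + 30)² + (8 - 1)) = √(45² + 7) = √(2025 + 7) = √2032 = 4*√127 ≈ 45.078)
6⁴ - V = 6⁴ - 4*√127 = 1296 - 4*√127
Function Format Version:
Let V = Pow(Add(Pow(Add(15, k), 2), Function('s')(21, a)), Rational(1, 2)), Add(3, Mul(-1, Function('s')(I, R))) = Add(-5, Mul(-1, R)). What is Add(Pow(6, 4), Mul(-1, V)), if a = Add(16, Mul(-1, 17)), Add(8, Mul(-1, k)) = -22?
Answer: Add(1296, Mul(-4, Pow(127, Rational(1, 2)))) ≈ 1250.9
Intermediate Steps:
k = 30 (k = Add(8, Mul(-1, -22)) = Add(8, 22) = 30)
a = -1 (a = Add(16, -17) = -1)
Function('s')(I, R) = Add(8, R) (Function('s')(I, R) = Add(3, Mul(-1, Add(-5, Mul(-1, R)))) = Add(3, Add(5, R)) = Add(8, R))
V = Mul(4, Pow(127, Rational(1, 2))) (V = Pow(Add(Pow(Add(15, 30), 2), Add(8, -1)), Rational(1, 2)) = Pow(Add(Pow(45, 2), 7), Rational(1, 2)) = Pow(Add(2025, 7), Rational(1, 2)) = Pow(2032, Rational(1, 2)) = Mul(4, Pow(127, Rational(1, 2))) ≈ 45.078)
Add(Pow(6, 4), Mul(-1, V)) = Add(Pow(6, 4), Mul(-1, Mul(4, Pow(127, Rational(1, 2))))) = Add(1296, Mul(-4, Pow(127, Rational(1, 2))))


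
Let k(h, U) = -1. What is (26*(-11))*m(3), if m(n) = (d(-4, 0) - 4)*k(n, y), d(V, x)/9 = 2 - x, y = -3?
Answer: 4004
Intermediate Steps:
d(V, x) = 18 - 9*x (d(V, x) = 9*(2 - x) = 18 - 9*x)
m(n) = -14 (m(n) = ((18 - 9*0) - 4)*(-1) = ((18 + 0) - 4)*(-1) = (18 - 4)*(-1) = 14*(-1) = -14)
(26*(-11))*m(3) = (26*(-11))*(-14) = -286*(-14) = 4004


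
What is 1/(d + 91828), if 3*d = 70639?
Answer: 3/346123 ≈ 8.6674e-6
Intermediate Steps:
d = 70639/3 (d = (1/3)*70639 = 70639/3 ≈ 23546.)
1/(d + 91828) = 1/(70639/3 + 91828) = 1/(346123/3) = 3/346123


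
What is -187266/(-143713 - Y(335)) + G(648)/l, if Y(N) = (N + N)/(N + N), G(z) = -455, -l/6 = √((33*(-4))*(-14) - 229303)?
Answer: 93633/71857 - 91*I*√227455/272946 ≈ 1.303 - 0.15901*I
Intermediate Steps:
l = -6*I*√227455 (l = -6*√((33*(-4))*(-14) - 229303) = -6*√(-132*(-14) - 229303) = -6*√(1848 - 229303) = -6*I*√227455 ≈ -2861.5*I)
Y(N) = 1 (Y(N) = (2*N)/((2*N)) = (2*N)*(1/(2*N)) = 1)
-187266/(-143713 - Y(335)) + G(648)/l = -187266/(-143713 - 1*1) - 455*I*√227455/1364730 = -187266/(-143713 - 1) - 91*I*√227455/272946 = -187266/(-143714) - 91*I*√227455/272946 = -187266*(-1/143714) - 91*I*√227455/272946 = 93633/71857 - 91*I*√227455/272946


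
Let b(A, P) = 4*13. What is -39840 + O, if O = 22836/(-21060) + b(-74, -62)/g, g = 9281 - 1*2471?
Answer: -15872087339/398385 ≈ -39841.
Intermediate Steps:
g = 6810 (g = 9281 - 2471 = 6810)
b(A, P) = 52
O = -428939/398385 (O = 22836/(-21060) + 52/6810 = 22836*(-1/21060) + 52*(1/6810) = -1903/1755 + 26/3405 = -428939/398385 ≈ -1.0767)
-39840 + O = -39840 - 428939/398385 = -15872087339/398385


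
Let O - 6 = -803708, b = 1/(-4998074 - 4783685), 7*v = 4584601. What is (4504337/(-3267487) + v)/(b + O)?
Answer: -20933093710859557136/25687738769618048853 ≈ -0.81491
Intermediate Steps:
v = 654943 (v = (⅐)*4584601 = 654943)
b = -1/9781759 (b = 1/(-9781759) = -1/9781759 ≈ -1.0223e-7)
O = -803702 (O = 6 - 803708 = -803702)
(4504337/(-3267487) + v)/(b + O) = (4504337/(-3267487) + 654943)/(-1/9781759 - 803702) = (4504337*(-1/3267487) + 654943)/(-7861619271819/9781759) = (-4504337/3267487 + 654943)*(-9781759/7861619271819) = (2140013233904/3267487)*(-9781759/7861619271819) = -20933093710859557136/25687738769618048853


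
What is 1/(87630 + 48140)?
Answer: 1/135770 ≈ 7.3654e-6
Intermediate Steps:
1/(87630 + 48140) = 1/135770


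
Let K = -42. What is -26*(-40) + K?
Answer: 998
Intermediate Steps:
-26*(-40) + K = -26*(-40) - 42 = 1040 - 42 = 998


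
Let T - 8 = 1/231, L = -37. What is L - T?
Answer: -10396/231 ≈ -45.004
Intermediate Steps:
T = 1849/231 (T = 8 + 1/231 = 1849/231 ≈ 8.0043)
L - T = -37 - 1*1849/231 = -37 - 1849/231 = -10396/231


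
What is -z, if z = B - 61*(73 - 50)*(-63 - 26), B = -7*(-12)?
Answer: -124951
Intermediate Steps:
B = 84
z = 124951 (z = 84 - 61*(73 - 50)*(-63 - 26) = 84 - 1403*(-89) = 84 - 61*(-2047) = 84 + 124867 = 124951)
-z = -1*124951 = -124951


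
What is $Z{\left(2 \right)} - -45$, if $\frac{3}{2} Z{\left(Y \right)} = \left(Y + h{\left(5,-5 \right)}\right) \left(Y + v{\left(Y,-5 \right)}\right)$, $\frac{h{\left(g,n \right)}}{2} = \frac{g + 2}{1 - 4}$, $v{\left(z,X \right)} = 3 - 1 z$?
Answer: $\frac{119}{3} \approx 39.667$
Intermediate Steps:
$v{\left(z,X \right)} = 3 - z$
$h{\left(g,n \right)} = - \frac{4}{3} - \frac{2 g}{3}$ ($h{\left(g,n \right)} = 2 \frac{g + 2}{1 - 4} = 2 \frac{2 + g}{-3} = 2 \left(2 + g\right) \left(- \frac{1}{3}\right) = 2 \left(- \frac{2}{3} - \frac{g}{3}\right) = - \frac{4}{3} - \frac{2 g}{3}$)
$Z{\left(Y \right)} = - \frac{28}{3} + 2 Y$ ($Z{\left(Y \right)} = \frac{2 \left(Y - \frac{14}{3}\right) \left(Y - \left(-3 + Y\right)\right)}{3} = \frac{2 \left(Y - \frac{14}{3}\right) 3}{3} = \frac{2 \left(- \frac{14}{3} + Y\right) 3}{3} = \frac{2 \left(-14 + 3 Y\right)}{3} = - \frac{28}{3} + 2 Y$)
$Z{\left(2 \right)} - -45 = \left(- \frac{28}{3} + 2 \cdot 2\right) - -45 = \left(- \frac{28}{3} + 4\right) + 45 = - \frac{16}{3} + 45 = \frac{119}{3}$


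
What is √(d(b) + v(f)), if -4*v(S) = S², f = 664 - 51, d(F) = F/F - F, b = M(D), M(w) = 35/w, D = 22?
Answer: I*√45468335/22 ≈ 306.5*I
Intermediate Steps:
b = 35/22 ≈ 1.5909
d(F) = 1 - F
f = 613
v(S) = -S²/4
√(d(b) + v(f)) = √((1 - 1*35/22) - ¼*613²) = √((1 - 35/22) - ¼*375769) = √(-13/22 - 375769/4) = √(-4133485/44) = I*√45468335/22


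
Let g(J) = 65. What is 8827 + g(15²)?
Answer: 8892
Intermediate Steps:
8827 + g(15²) = 8827 + 65 = 8892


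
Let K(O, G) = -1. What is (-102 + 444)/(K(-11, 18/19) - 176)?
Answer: -114/59 ≈ -1.9322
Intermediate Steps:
(-102 + 444)/(K(-11, 18/19) - 176) = (-102 + 444)/(-1 - 176) = 342/(-177) = 342*(-1/177) = -114/59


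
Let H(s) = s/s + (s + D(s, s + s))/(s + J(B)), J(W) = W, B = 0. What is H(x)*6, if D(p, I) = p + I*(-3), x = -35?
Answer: -18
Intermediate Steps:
D(p, I) = p - 3*I
H(s) = -3 (H(s) = s/s + (s + (s - 3*(s + s)))/(s + 0) = 1 + (s + (s - 6*s))/s = 1 + (s - 5*s)/s = 1 + (-4*s)/s = 1 - 4 = -3)
H(x)*6 = -3*6 = -18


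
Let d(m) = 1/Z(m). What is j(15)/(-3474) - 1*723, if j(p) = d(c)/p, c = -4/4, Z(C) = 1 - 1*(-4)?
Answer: -188377651/260550 ≈ -723.00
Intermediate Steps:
Z(C) = 5 (Z(C) = 1 + 4 = 5)
c = -1 (c = -4*1/4 = -1)
d(m) = 1/5
j(p) = 1/(5*p)
j(15)/(-3474) - 1*723 = ((1/5)/15)/(-3474) - 1*723 = ((1/5)*(1/15))*(-1/3474) - 723 = (1/75)*(-1/3474) - 723 = -1/260550 - 723 = -188377651/260550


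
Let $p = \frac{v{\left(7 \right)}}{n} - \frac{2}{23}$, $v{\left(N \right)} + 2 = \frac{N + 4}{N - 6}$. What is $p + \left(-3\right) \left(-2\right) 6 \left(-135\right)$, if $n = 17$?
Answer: $- \frac{1900087}{391} \approx -4859.6$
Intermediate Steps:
$v{\left(N \right)} = -2 + \frac{4 + N}{-6 + N}$ ($v{\left(N \right)} = -2 + \frac{N + 4}{N - 6} = -2 + \frac{4 + N}{-6 + N}$)
$p = \frac{173}{391}$ ($p = \frac{\frac{1}{-6 + 7} \left(16 - 7\right)}{17} - \frac{2}{23} = \frac{16 - 7}{1} \cdot \frac{1}{17} - \frac{2}{23} = 1 \cdot 9 \cdot \frac{1}{17} - \frac{2}{23} = 9 \cdot \frac{1}{17} - \frac{2}{23} = \frac{9}{17} - \frac{2}{23} = \frac{173}{391} \approx 0.44246$)
$p + \left(-3\right) \left(-2\right) 6 \left(-135\right) = \frac{173}{391} + \left(-3\right) \left(-2\right) 6 \left(-135\right) = \frac{173}{391} + 6 \cdot 6 \left(-135\right) = \frac{173}{391} + 36 \left(-135\right) = \frac{173}{391} - 4860 = - \frac{1900087}{391}$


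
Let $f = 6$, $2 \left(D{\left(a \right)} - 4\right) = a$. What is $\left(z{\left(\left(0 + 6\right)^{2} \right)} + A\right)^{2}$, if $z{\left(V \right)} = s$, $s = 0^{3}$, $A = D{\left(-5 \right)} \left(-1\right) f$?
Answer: $81$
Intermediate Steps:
$D{\left(a \right)} = 4 + \frac{a}{2}$
$A = -9$ ($A = \left(4 + \frac{1}{2} \left(-5\right)\right) \left(-1\right) 6 = \left(4 - \frac{5}{2}\right) \left(-1\right) 6 = \frac{3}{2} \left(-1\right) 6 = \left(- \frac{3}{2}\right) 6 = -9$)
$s = 0$
$z{\left(V \right)} = 0$
$\left(z{\left(\left(0 + 6\right)^{2} \right)} + A\right)^{2} = \left(0 - 9\right)^{2} = \left(-9\right)^{2} = 81$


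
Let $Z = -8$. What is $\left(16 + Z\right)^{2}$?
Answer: $64$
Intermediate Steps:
$\left(16 + Z\right)^{2} = \left(16 - 8\right)^{2} = 8^{2} = 64$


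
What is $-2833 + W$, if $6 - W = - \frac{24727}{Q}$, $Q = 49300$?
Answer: $- \frac{139346373}{49300} \approx -2826.5$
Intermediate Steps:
$W = \frac{320527}{49300}$ ($W = 6 - - \frac{24727}{49300} = 6 + \frac{24727}{49300} = \frac{320527}{49300} \approx 6.5016$)
$-2833 + W = -2833 + \frac{320527}{49300} = - \frac{139346373}{49300}$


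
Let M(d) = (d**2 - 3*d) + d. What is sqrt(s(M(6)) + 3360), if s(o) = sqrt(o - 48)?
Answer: sqrt(3360 + 2*I*sqrt(6)) ≈ 57.966 + 0.0423*I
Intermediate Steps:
M(d) = d**2 - 2*d
s(o) = sqrt(-48 + o)
sqrt(s(M(6)) + 3360) = sqrt(sqrt(-48 + 6*(-2 + 6)) + 3360) = sqrt(sqrt(-48 + 6*4) + 3360) = sqrt(sqrt(-48 + 24) + 3360) = sqrt(sqrt(-24) + 3360) = sqrt(2*I*sqrt(6) + 3360) = sqrt(3360 + 2*I*sqrt(6))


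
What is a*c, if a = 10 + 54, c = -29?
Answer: -1856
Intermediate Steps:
a = 64
a*c = 64*(-29) = -1856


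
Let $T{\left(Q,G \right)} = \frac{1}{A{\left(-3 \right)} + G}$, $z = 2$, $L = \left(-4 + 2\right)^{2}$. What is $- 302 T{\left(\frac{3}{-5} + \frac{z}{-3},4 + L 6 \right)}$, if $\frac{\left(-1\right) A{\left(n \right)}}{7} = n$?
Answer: $- \frac{302}{49} \approx -6.1633$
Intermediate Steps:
$L = 4$ ($L = \left(-2\right)^{2} = 4$)
$A{\left(n \right)} = - 7 n$
$T{\left(Q,G \right)} = \frac{1}{21 + G}$ ($T{\left(Q,G \right)} = \frac{1}{\left(-7\right) \left(-3\right) + G} = \frac{1}{21 + G}$)
$- 302 T{\left(\frac{3}{-5} + \frac{z}{-3},4 + L 6 \right)} = - \frac{302}{21 + \left(4 + 4 \cdot 6\right)} = - \frac{302}{21 + \left(4 + 24\right)} = - \frac{302}{21 + 28} = - \frac{302}{49}$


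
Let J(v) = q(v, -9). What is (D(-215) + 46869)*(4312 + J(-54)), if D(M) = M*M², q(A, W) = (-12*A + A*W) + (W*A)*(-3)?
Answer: -39447325928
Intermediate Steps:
q(A, W) = -12*A - 2*A*W (q(A, W) = (-12*A + A*W) + (A*W)*(-3) = (-12*A + A*W) - 3*A*W = -12*A - 2*A*W)
D(M) = M³
J(v) = 6*v (J(v) = -2*v*(6 - 9) = -2*v*(-3) = 6*v)
(D(-215) + 46869)*(4312 + J(-54)) = ((-215)³ + 46869)*(4312 + 6*(-54)) = (-9938375 + 46869)*(4312 - 324) = -9891506*3988 = -39447325928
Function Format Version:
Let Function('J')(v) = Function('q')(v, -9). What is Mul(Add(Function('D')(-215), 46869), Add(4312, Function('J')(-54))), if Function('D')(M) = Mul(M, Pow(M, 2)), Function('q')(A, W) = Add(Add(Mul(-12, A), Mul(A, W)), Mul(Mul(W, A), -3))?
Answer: -39447325928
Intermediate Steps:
Function('q')(A, W) = Add(Mul(-12, A), Mul(-2, A, W)) (Function('q')(A, W) = Add(Add(Mul(-12, A), Mul(A, W)), Mul(Mul(A, W), -3)) = Add(Add(Mul(-12, A), Mul(A, W)), Mul(-3, A, W)) = Add(Mul(-12, A), Mul(-2, A, W)))
Function('D')(M) = Pow(M, 3)
Function('J')(v) = Mul(6, v) (Function('J')(v) = Mul(-2, v, Add(6, -9)) = Mul(-2, v, -3) = Mul(6, v))
Mul(Add(Function('D')(-215), 46869), Add(4312, Function('J')(-54))) = Mul(Add(Pow(-215, 3), 46869), Add(4312, Mul(6, -54))) = Mul(Add(-9938375, 46869), Add(4312, -324)) = Mul(-9891506, 3988) = -39447325928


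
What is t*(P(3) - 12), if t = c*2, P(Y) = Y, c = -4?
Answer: 72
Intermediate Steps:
t = -8 (t = -4*2 = -8)
t*(P(3) - 12) = -8*(3 - 12) = -8*(-9) = 72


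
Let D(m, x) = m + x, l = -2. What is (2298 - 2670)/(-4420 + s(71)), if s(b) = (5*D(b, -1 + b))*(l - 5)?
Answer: 372/9355 ≈ 0.039765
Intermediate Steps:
s(b) = 35 - 70*b (s(b) = (5*(b + (-1 + b)))*(-2 - 5) = (5*(-1 + 2*b))*(-7) = (-5 + 10*b)*(-7) = 35 - 70*b)
(2298 - 2670)/(-4420 + s(71)) = (2298 - 2670)/(-4420 + (35 - 70*71)) = -372/(-4420 + (35 - 4970)) = -372/(-4420 - 4935) = -372/(-9355) = -372*(-1/9355) = 372/9355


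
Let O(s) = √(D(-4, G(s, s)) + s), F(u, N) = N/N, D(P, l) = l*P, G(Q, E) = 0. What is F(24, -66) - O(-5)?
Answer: 1 - I*√5 ≈ 1.0 - 2.2361*I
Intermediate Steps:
D(P, l) = P*l
F(u, N) = 1
O(s) = √s (O(s) = √(-4*0 + s) = √(0 + s) = √s)
F(24, -66) - O(-5) = 1 - √(-5) = 1 - I*√5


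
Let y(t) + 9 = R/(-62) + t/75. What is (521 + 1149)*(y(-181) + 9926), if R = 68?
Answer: 7698320576/465 ≈ 1.6556e+7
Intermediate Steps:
y(t) = -313/31 + t/75 (y(t) = -9 + (68/(-62) + t/75) = -9 + (68*(-1/62) + t*(1/75)) = -9 + (-34/31 + t/75) = -313/31 + t/75)
(521 + 1149)*(y(-181) + 9926) = (521 + 1149)*((-313/31 + (1/75)*(-181)) + 9926) = 1670*((-313/31 - 181/75) + 9926) = 1670*(-29086/2325 + 9926) = 1670*(23048864/2325) = 7698320576/465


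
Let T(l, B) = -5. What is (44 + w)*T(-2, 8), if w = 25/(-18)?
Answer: -3835/18 ≈ -213.06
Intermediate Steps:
w = -25/18 (w = 25*(-1/18) = -25/18 ≈ -1.3889)
(44 + w)*T(-2, 8) = (44 - 25/18)*(-5) = (767/18)*(-5) = -3835/18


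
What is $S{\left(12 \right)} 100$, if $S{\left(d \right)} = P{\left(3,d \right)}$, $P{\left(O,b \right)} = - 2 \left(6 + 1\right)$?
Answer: $-1400$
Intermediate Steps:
$P{\left(O,b \right)} = -14$ ($P{\left(O,b \right)} = \left(-2\right) 7 = -14$)
$S{\left(d \right)} = -14$
$S{\left(12 \right)} 100 = \left(-14\right) 100 = -1400$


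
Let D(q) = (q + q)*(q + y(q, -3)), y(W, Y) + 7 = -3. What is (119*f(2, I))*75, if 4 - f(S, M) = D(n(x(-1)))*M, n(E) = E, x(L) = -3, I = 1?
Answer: -660450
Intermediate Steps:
y(W, Y) = -10 (y(W, Y) = -7 - 3 = -10)
D(q) = 2*q*(-10 + q) (D(q) = (q + q)*(q - 10) = (2*q)*(-10 + q) = 2*q*(-10 + q))
f(S, M) = 4 - 78*M (f(S, M) = 4 - 2*(-3)*(-10 - 3)*M = 4 - 2*(-3)*(-13)*M = 4 - 78*M)
(119*f(2, I))*75 = (119*(4 - 78*1))*75 = (119*(4 - 78))*75 = (119*(-74))*75 = -8806*75 = -660450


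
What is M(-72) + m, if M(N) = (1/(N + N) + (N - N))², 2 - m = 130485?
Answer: -2705695487/20736 ≈ -1.3048e+5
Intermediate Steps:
m = -130483 (m = 2 - 1*130485 = 2 - 130485 = -130483)
M(N) = 1/(4*N²) (M(N) = (1/(2*N) + 0)² = (1/(2*N))² = 1/(4*N²))
M(-72) + m = (¼)/(-72)² - 130483 = (¼)*(1/5184) - 130483 = 1/20736 - 130483 = -2705695487/20736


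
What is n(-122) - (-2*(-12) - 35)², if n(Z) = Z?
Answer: -243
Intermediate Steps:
n(-122) - (-2*(-12) - 35)² = -122 - (-2*(-12) - 35)² = -122 - (24 - 35)² = -122 - 1*(-11)² = -122 - 1*121 = -122 - 121 = -243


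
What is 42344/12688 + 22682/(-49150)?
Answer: 112088649/38975950 ≈ 2.8758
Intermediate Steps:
42344/12688 + 22682/(-49150) = 42344*(1/12688) + 22682*(-1/49150) = 5293/1586 - 11341/24575 = 112088649/38975950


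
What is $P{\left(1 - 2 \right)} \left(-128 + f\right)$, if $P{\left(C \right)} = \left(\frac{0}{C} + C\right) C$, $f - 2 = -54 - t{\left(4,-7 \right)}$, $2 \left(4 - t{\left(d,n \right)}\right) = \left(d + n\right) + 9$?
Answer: $-181$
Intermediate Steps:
$t{\left(d,n \right)} = - \frac{1}{2} - \frac{d}{2} - \frac{n}{2}$ ($t{\left(d,n \right)} = 4 - \frac{\left(d + n\right) + 9}{2} = 4 - \frac{9 + d + n}{2} = 4 - \left(\frac{9}{2} + \frac{d}{2} + \frac{n}{2}\right) = - \frac{1}{2} - \frac{d}{2} - \frac{n}{2}$)
$f = -53$ ($f = 2 - \left(\frac{107}{2} - 2 + \frac{7}{2}\right) = 2 - 55 = -53$)
$P{\left(C \right)} = C^{2}$ ($P{\left(C \right)} = \left(0 + C\right) C = C C = C^{2}$)
$P{\left(1 - 2 \right)} \left(-128 + f\right) = \left(1 - 2\right)^{2} \left(-128 - 53\right) = \left(-1\right)^{2} \left(-181\right) = 1 \left(-181\right) = -181$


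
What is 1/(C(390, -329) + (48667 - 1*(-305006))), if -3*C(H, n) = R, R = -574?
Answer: 3/1061593 ≈ 2.8259e-6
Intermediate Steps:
C(H, n) = 574/3 (C(H, n) = -⅓*(-574) = 574/3)
1/(C(390, -329) + (48667 - 1*(-305006))) = 1/(574/3 + (48667 - 1*(-305006))) = 1/(574/3 + (48667 + 305006)) = 1/(574/3 + 353673) = 1/(1061593/3) = 3/1061593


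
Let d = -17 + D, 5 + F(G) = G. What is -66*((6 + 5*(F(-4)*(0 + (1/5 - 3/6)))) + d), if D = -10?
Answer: 495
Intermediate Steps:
F(G) = -5 + G
d = -27 (d = -17 - 10 = -27)
-66*((6 + 5*(F(-4)*(0 + (1/5 - 3/6)))) + d) = -66*((6 + 5*((-5 - 4)*(0 + (1/5 - 3/6)))) - 27) = -66*((6 + 5*(-9*(0 + (1*(⅕) - 3*⅙)))) - 27) = -66*((6 + 5*(-9*(0 + (⅕ - ½)))) - 27) = -66*((6 + 5*(-9*(0 - 3/10))) - 27) = -66*((6 + 5*(-9*(-3/10))) - 27) = -66*((6 + 5*(27/10)) - 27) = -66*((6 + 27/2) - 27) = -66*(39/2 - 27) = -66*(-15/2) = 495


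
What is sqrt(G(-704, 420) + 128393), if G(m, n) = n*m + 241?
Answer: I*sqrt(167046) ≈ 408.71*I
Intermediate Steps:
G(m, n) = 241 + m*n (G(m, n) = m*n + 241 = 241 + m*n)
sqrt(G(-704, 420) + 128393) = sqrt((241 - 704*420) + 128393) = sqrt((241 - 295680) + 128393) = sqrt(-295439 + 128393) = sqrt(-167046) = I*sqrt(167046)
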